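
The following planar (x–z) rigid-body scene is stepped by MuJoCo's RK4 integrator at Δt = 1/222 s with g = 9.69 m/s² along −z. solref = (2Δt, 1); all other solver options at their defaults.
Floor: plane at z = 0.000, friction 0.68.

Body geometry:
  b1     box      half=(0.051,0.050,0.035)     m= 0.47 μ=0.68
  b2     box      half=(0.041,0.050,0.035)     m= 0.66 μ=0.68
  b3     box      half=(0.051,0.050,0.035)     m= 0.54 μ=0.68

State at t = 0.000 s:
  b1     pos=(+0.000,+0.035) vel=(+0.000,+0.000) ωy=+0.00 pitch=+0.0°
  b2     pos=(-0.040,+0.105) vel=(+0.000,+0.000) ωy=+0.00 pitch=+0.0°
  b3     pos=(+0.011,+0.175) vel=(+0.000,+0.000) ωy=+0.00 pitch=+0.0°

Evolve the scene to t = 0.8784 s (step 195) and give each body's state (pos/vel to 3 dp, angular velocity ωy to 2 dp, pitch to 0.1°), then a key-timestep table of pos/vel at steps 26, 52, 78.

State at t = 0.8784 s:
  b1     pos=(+0.000,+0.035) vel=(+0.000,+0.000) ωy=+0.00 pitch=+0.0°
  b2     pos=(-0.040,+0.105) vel=(+0.000,+0.000) ωy=+0.00 pitch=+0.0°
  b3     pos=(+0.136,+0.035) vel=(+0.000,+0.000) ωy=+0.00 pitch=+180.0°

Key-timestep trajectory:
   step    t(s)  b1.x    b1.z    b1.vx   b1.vz   b2.x    b2.z    b2.vx   b2.vz   b3.x    b3.z    b3.vx   b3.vz 
     26  0.1171   +0.000  +0.035  +0.000  +0.000   -0.040  +0.105  -0.001  +0.000   +0.021  +0.170  +0.177  -0.113
     52  0.2342   +0.000  +0.035  -0.004  -0.001   -0.040  +0.105  -0.004  -0.001   +0.049  +0.124  +0.526  -0.221
     78  0.3514   +0.000  +0.035  +0.000  +0.000   -0.040  +0.105  +0.000  +0.000   +0.116  +0.072  +0.581  -0.960


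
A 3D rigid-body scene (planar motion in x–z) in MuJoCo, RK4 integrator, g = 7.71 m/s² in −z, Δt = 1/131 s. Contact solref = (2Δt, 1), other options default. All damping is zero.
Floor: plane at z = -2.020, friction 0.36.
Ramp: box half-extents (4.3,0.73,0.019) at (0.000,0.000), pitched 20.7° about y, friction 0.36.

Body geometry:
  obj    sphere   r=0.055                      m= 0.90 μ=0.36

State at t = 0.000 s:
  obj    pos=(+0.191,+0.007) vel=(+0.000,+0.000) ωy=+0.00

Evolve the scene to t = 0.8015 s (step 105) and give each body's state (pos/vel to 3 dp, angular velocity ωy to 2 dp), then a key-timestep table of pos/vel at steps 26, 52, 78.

State at t = 0.8015 s:
  obj    pos=(+0.776,-0.214) vel=(+1.460,-0.552) ωy=+28.36

Key-timestep trajectory:
   step    t(s)  obj.x    obj.z    obj.vx   obj.vz 
     26  0.1985   +0.227  -0.007  +0.362  -0.137
     52  0.3969   +0.335  -0.047  +0.723  -0.273
     78  0.5954   +0.514  -0.115  +1.084  -0.410


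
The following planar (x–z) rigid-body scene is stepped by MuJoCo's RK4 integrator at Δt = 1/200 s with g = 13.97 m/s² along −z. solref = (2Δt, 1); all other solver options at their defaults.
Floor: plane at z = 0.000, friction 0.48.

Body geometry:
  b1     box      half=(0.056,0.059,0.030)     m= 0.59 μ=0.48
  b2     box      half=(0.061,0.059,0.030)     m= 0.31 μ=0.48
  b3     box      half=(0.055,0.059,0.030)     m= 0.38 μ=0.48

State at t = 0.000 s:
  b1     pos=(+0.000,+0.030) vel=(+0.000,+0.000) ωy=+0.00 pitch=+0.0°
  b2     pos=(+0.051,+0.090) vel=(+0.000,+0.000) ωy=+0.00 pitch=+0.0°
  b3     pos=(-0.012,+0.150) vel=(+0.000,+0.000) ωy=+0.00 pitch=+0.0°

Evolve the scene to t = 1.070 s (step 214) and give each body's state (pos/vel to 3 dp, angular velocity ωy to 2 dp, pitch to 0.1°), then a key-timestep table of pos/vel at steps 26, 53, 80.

State at t = 1.070 s:
  b1     pos=(+0.000,+0.030) vel=(+0.000,+0.000) ωy=+0.00 pitch=+0.0°
  b2     pos=(+0.051,+0.090) vel=(+0.000,+0.000) ωy=+0.00 pitch=+0.0°
  b3     pos=(-0.139,+0.030) vel=(+0.000,+0.000) ωy=+0.00 pitch=+180.0°

Key-timestep trajectory:
   step    t(s)  b1.x    b1.z    b1.vx   b1.vz   b2.x    b2.z    b2.vx   b2.vz   b3.x    b3.z    b3.vx   b3.vz 
     26  0.1300   +0.000  +0.030  +0.000  +0.000   +0.051  +0.090  +0.000  +0.000   -0.017  +0.149  -0.085  -0.019
     53  0.2650   +0.000  +0.030  +0.000  +0.000   +0.051  +0.090  +0.000  +0.000   -0.042  +0.122  -0.276  -0.717
     80  0.4000   +0.000  +0.030  +0.000  +0.000   +0.051  +0.090  +0.000  +0.000   -0.115  +0.075  -0.586  -0.987


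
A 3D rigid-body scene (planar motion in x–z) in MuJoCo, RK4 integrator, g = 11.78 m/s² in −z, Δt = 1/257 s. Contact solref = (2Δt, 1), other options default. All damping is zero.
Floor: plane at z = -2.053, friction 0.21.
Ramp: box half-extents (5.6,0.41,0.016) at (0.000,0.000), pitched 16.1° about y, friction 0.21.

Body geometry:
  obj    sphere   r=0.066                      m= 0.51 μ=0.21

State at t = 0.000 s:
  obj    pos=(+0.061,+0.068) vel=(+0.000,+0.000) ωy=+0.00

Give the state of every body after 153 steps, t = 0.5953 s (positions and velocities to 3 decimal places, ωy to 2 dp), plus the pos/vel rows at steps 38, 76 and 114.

State at t = 0.5953 s:
  obj    pos=(+0.458,-0.047) vel=(+1.335,-0.385) ωy=+21.04

Key-timestep trajectory:
   step    t(s)  obj.x    obj.z    obj.vx   obj.vz 
     38  0.1479   +0.085  +0.061  +0.332  -0.096
     76  0.2957   +0.159  +0.039  +0.663  -0.191
    114  0.4436   +0.282  +0.004  +0.995  -0.287


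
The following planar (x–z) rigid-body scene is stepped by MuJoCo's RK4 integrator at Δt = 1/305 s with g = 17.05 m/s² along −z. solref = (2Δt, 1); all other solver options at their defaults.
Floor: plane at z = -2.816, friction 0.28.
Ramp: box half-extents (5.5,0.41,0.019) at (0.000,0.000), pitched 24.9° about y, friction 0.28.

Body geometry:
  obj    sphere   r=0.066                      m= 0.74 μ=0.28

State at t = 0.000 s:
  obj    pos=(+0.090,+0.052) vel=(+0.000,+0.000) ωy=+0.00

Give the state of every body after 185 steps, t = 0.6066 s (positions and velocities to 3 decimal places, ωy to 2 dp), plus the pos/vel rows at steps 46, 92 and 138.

State at t = 0.6066 s:
  obj    pos=(+0.946,-0.345) vel=(+2.821,-1.310) ωy=+47.12

Key-timestep trajectory:
   step    t(s)  obj.x    obj.z    obj.vx   obj.vz 
     46  0.1508   +0.143  +0.027  +0.702  -0.326
     92  0.3016   +0.302  -0.046  +1.403  -0.651
    138  0.4525   +0.566  -0.169  +2.105  -0.977


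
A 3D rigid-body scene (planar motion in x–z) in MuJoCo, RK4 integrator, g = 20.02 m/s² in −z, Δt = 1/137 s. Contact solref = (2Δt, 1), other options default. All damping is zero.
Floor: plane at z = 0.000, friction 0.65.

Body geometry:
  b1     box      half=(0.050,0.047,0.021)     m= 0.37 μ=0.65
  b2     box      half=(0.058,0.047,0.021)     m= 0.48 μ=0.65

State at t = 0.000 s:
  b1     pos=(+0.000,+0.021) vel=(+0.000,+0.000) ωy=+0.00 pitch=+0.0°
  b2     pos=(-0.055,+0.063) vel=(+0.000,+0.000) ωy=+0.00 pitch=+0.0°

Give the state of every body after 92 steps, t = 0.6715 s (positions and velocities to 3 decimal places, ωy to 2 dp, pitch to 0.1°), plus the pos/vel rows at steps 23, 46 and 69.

State at t = 0.6715 s:
  b1     pos=(+0.001,+0.021) vel=(+0.001,+0.000) ωy=+0.00 pitch=+0.0°
  b2     pos=(-0.067,+0.054) vel=(+0.000,-0.001) ωy=+0.05 pitch=-41.5°

Key-timestep trajectory:
   step    t(s)  b1.x    b1.z    b1.vx   b1.vz   b2.x    b2.z    b2.vx   b2.vz 
     23  0.1679   +0.000  +0.021  +0.000  +0.001   -0.072  +0.056  -0.023  +0.067
     46  0.3358   +0.000  +0.021  +0.002  +0.000   -0.067  +0.055  +0.000  +0.000
     69  0.5036   +0.001  +0.021  +0.002  +0.000   -0.067  +0.054  +0.000  -0.001


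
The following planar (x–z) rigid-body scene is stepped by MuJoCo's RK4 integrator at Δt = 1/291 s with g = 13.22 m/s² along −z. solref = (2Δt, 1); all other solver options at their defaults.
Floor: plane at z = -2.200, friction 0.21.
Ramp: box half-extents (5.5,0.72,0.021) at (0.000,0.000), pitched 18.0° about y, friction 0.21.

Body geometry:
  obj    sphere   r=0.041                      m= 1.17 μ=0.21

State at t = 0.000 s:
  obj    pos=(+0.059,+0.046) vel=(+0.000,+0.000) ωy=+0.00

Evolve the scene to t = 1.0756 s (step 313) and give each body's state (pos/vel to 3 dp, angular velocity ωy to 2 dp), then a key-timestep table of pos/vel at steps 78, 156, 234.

State at t = 1.0756 s:
  obj    pos=(+1.664,-0.476) vel=(+2.985,-0.970) ωy=+76.54

Key-timestep trajectory:
   step    t(s)  obj.x    obj.z    obj.vx   obj.vz 
     78  0.2680   +0.159  +0.014  +0.744  -0.242
    156  0.5361   +0.458  -0.084  +1.488  -0.483
    234  0.8041   +0.956  -0.246  +2.232  -0.725


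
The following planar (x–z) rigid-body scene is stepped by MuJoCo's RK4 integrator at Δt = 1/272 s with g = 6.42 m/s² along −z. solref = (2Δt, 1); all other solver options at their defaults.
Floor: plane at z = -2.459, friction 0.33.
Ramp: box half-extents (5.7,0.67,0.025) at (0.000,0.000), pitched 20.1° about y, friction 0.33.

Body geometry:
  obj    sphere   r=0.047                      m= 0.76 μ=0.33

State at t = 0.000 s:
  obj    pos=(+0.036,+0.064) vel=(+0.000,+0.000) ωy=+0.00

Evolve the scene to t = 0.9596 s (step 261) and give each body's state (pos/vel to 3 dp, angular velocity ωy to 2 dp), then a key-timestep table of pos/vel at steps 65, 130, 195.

State at t = 0.9596 s:
  obj    pos=(+0.717,-0.186) vel=(+1.420,-0.520) ωy=+32.17

Key-timestep trajectory:
   step    t(s)  obj.x    obj.z    obj.vx   obj.vz 
     65  0.2390   +0.078  +0.048  +0.354  -0.129
    130  0.4779   +0.205  +0.002  +0.707  -0.259
    195  0.7169   +0.416  -0.076  +1.061  -0.388


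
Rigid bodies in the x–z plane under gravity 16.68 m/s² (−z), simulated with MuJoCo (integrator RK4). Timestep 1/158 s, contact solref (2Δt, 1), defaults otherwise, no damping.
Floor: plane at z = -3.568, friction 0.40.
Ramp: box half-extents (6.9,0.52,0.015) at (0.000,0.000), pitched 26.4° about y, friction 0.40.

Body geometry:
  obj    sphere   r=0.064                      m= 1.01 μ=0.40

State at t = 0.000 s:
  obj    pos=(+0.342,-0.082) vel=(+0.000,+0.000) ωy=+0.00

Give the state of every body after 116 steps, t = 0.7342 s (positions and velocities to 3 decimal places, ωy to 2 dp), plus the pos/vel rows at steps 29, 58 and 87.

State at t = 0.7342 s:
  obj    pos=(+1.621,-0.717) vel=(+3.484,-1.729) ωy=+60.76

Key-timestep trajectory:
   step    t(s)  obj.x    obj.z    obj.vx   obj.vz 
     29  0.1835   +0.422  -0.121  +0.871  -0.432
     58  0.3671   +0.662  -0.240  +1.742  -0.865
     87  0.5506   +1.062  -0.439  +2.613  -1.297


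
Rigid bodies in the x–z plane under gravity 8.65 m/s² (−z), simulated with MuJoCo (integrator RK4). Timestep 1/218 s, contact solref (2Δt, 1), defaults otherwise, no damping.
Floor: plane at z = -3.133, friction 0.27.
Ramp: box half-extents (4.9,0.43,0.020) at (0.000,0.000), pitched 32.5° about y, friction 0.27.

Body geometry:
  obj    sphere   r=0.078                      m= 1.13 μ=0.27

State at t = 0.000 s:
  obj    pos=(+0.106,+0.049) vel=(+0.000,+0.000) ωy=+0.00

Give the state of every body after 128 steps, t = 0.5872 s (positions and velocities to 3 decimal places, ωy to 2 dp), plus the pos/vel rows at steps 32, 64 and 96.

State at t = 0.5872 s:
  obj    pos=(+0.589,-0.259) vel=(+1.644,-1.047) ωy=+24.98

Key-timestep trajectory:
   step    t(s)  obj.x    obj.z    obj.vx   obj.vz 
     32  0.1468   +0.136  +0.029  +0.411  -0.262
     64  0.2936   +0.227  -0.028  +0.822  -0.524
     96  0.4404   +0.378  -0.124  +1.233  -0.786


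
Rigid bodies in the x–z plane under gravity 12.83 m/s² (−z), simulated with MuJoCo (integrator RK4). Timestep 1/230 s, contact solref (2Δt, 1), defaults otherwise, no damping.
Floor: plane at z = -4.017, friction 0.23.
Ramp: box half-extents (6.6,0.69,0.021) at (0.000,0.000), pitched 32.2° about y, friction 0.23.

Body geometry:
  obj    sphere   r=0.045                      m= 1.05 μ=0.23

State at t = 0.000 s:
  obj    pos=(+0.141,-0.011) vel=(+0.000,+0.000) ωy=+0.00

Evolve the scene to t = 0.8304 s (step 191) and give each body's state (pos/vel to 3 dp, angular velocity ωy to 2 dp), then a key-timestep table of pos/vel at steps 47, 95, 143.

State at t = 0.8304 s:
  obj    pos=(+1.566,-0.908) vel=(+3.432,-2.161) ωy=+90.09

Key-timestep trajectory:
   step    t(s)  obj.x    obj.z    obj.vx   obj.vz 
     47  0.2043   +0.227  -0.065  +0.845  -0.532
     95  0.4130   +0.494  -0.233  +1.707  -1.075
    143  0.6217   +0.940  -0.514  +2.570  -1.618


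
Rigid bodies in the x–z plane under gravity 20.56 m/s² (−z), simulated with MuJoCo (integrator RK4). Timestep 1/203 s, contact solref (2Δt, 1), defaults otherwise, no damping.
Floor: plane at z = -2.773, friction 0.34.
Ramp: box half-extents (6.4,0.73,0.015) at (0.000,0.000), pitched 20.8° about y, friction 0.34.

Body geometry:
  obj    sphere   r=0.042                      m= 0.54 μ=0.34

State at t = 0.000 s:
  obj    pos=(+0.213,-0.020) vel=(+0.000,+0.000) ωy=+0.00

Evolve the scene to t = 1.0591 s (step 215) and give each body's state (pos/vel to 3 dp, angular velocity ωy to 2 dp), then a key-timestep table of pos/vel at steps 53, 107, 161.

State at t = 1.0591 s:
  obj    pos=(+2.947,-1.059) vel=(+5.163,-1.961) ωy=+131.49

Key-timestep trajectory:
   step    t(s)  obj.x    obj.z    obj.vx   obj.vz 
     53  0.2611   +0.379  -0.083  +1.273  -0.484
    107  0.5271   +0.890  -0.277  +2.570  -0.976
    161  0.7931   +1.746  -0.602  +3.866  -1.469


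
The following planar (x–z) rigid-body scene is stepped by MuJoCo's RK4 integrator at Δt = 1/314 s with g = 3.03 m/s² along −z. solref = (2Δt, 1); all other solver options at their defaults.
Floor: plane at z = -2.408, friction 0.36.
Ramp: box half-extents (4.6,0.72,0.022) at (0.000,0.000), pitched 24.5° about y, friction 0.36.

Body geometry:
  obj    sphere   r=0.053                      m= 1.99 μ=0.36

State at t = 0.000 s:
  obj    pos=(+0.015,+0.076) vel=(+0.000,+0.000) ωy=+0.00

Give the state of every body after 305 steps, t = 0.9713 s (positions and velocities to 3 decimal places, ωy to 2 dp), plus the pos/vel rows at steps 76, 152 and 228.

State at t = 0.9713 s:
  obj    pos=(+0.400,-0.100) vel=(+0.793,-0.362) ωy=+16.45

Key-timestep trajectory:
   step    t(s)  obj.x    obj.z    obj.vx   obj.vz 
     76  0.2420   +0.039  +0.065  +0.198  -0.090
    152  0.4841   +0.111  +0.032  +0.395  -0.180
    228  0.7261   +0.230  -0.022  +0.593  -0.270


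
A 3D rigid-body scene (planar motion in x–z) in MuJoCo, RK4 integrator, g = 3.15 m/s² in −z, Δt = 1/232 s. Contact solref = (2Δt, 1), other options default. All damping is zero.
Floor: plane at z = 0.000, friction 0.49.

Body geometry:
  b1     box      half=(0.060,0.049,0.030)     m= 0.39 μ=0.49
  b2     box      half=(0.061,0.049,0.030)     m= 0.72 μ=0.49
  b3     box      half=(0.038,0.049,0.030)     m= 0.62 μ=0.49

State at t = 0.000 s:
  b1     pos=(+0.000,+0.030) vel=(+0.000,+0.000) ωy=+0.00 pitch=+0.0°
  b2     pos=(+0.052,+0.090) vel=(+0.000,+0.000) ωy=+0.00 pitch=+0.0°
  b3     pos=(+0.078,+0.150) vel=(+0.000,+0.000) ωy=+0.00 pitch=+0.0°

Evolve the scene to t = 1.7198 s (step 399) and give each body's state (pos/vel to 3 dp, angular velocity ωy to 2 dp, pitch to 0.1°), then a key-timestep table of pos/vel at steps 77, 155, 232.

State at t = 1.7198 s:
  b1     pos=(+0.000,+0.030) vel=(+0.000,+0.000) ωy=+0.00 pitch=+0.0°
  b2     pos=(+0.171,+0.062) vel=(+0.000,+0.000) ωy=+0.00 pitch=+140.0°
  b3     pos=(+0.253,+0.030) vel=(+0.000,+0.000) ωy=+0.00 pitch=+180.0°

Key-timestep trajectory:
   step    t(s)  b1.x    b1.z    b1.vx   b1.vz   b2.x    b2.z    b2.vx   b2.vz   b3.x    b3.z    b3.vx   b3.vz 
     77  0.3319   +0.000  +0.030  +0.000  +0.000   +0.057  +0.091  +0.041  +0.004   +0.093  +0.146  +0.113  -0.043
    155  0.6681   +0.000  +0.030  +0.000  +0.000   +0.092  +0.066  +0.224  -0.005   +0.164  +0.053  +0.251  -0.701
    232  1.0000   +0.000  +0.030  +0.000  +0.000   +0.141  +0.068  +0.083  +0.002   +0.238  +0.039  +0.231  -0.167


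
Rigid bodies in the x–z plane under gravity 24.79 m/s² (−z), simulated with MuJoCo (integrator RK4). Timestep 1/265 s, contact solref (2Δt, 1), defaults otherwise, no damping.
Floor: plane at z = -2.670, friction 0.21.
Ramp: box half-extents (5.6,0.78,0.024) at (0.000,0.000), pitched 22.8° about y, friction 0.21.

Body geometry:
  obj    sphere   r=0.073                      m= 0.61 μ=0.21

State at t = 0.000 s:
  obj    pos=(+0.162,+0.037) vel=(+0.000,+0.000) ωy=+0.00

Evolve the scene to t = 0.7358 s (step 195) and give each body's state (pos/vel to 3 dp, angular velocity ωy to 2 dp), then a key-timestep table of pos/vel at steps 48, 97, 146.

State at t = 0.7358 s:
  obj    pos=(+1.875,-0.683) vel=(+4.655,-1.957) ωy=+69.15

Key-timestep trajectory:
   step    t(s)  obj.x    obj.z    obj.vx   obj.vz 
     48  0.1811   +0.266  -0.007  +1.146  -0.482
     97  0.3660   +0.586  -0.141  +2.316  -0.973
    146  0.5509   +1.122  -0.367  +3.485  -1.465


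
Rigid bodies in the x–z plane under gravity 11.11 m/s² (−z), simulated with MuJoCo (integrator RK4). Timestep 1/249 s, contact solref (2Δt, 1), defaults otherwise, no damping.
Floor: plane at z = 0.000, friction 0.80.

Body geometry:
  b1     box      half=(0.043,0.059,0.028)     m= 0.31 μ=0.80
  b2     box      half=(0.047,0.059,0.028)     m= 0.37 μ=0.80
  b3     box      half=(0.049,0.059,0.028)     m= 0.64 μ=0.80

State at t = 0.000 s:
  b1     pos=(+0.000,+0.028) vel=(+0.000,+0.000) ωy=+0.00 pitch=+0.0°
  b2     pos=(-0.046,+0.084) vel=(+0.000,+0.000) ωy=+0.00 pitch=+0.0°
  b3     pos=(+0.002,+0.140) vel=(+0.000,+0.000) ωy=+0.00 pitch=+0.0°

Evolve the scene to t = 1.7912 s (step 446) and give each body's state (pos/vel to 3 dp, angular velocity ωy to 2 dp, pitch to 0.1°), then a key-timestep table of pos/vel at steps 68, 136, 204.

State at t = 1.7912 s:
  b1     pos=(+0.000,+0.028) vel=(+0.000,+0.000) ωy=+0.00 pitch=+0.0°
  b2     pos=(-0.164,+0.028) vel=(+0.000,+0.000) ωy=+0.00 pitch=+180.0°
  b3     pos=(+0.115,+0.028) vel=(+0.000,+0.000) ωy=+0.00 pitch=+180.0°

Key-timestep trajectory:
   step    t(s)  b1.x    b1.z    b1.vx   b1.vz   b2.x    b2.z    b2.vx   b2.vz   b3.x    b3.z    b3.vx   b3.vz 
     68  0.2731   +0.000  +0.028  +0.000  +0.000   -0.046  +0.084  -0.002  +0.001   +0.019  +0.133  +0.194  -0.170
    136  0.5462   +0.000  +0.028  +0.000  +0.000   -0.074  +0.056  -0.219  -0.662   +0.115  +0.028  -0.007  +0.019
    204  0.8193   +0.000  +0.028  +0.000  +0.000   -0.119  +0.055  -0.079  -0.005   +0.115  +0.028  +0.000  +0.000


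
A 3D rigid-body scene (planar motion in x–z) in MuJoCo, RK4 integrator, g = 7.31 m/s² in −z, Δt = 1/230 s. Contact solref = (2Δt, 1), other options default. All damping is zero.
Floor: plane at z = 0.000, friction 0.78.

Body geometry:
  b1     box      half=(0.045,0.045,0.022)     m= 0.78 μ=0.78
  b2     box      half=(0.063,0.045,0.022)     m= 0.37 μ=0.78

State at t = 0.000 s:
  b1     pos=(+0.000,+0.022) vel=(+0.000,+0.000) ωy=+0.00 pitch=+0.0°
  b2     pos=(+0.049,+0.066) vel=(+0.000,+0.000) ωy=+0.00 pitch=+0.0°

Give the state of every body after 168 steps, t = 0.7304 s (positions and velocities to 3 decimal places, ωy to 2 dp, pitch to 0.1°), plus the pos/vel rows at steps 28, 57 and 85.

State at t = 0.7304 s:
  b1     pos=(+0.000,+0.022) vel=(+0.000,+0.000) ωy=+0.00 pitch=+0.0°
  b2     pos=(+0.062,+0.058) vel=(+0.000,+0.000) ωy=-0.01 pitch=+41.2°

Key-timestep trajectory:
   step    t(s)  b1.x    b1.z    b1.vx   b1.vz   b2.x    b2.z    b2.vx   b2.vz 
     28  0.1217   +0.000  +0.022  +0.000  +0.000   +0.052  +0.065  +0.047  -0.014
     57  0.2478   +0.000  +0.022  +0.000  +0.000   +0.062  +0.059  +0.113  -0.123
     85  0.3696   +0.000  +0.022  +0.000  +0.000   +0.062  +0.058  -0.107  -0.053


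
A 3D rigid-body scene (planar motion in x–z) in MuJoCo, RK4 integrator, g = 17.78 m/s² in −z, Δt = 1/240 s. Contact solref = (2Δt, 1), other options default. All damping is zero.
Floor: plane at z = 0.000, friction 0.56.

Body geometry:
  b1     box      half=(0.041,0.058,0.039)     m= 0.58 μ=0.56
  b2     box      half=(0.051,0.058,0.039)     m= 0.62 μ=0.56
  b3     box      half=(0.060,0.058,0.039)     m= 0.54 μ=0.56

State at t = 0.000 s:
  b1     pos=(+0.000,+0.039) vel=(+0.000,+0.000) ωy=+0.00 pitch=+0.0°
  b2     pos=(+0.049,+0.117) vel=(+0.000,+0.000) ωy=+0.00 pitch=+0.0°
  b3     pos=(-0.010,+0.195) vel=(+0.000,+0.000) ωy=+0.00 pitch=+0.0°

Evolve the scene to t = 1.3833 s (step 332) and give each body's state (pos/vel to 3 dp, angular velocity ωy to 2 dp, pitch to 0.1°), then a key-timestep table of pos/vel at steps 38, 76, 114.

State at t = 1.3833 s:
  b1     pos=(+0.000,+0.039) vel=(+0.000,+0.000) ωy=+0.00 pitch=+0.0°
  b2     pos=(+0.099,+0.051) vel=(+0.000,+0.000) ωy=+0.00 pitch=+90.0°
  b3     pos=(-0.168,+0.039) vel=(+0.000,+0.000) ωy=+0.00 pitch=+180.0°

Key-timestep trajectory:
   step    t(s)  b1.x    b1.z    b1.vx   b1.vz   b2.x    b2.z    b2.vx   b2.vz   b3.x    b3.z    b3.vx   b3.vz 
     38  0.1583   +0.000  +0.039  +0.000  +0.000   +0.049  +0.117  +0.007  -0.001   -0.037  +0.176  -0.342  -0.520
     76  0.3167   +0.000  +0.039  +0.000  +0.000   +0.080  +0.090  +0.352  -0.757   -0.145  +0.047  -1.169  -0.985
    114  0.4750   +0.000  +0.039  +0.000  +0.000   +0.111  +0.058  -0.164  -0.093   -0.168  +0.039  +0.000  +0.000


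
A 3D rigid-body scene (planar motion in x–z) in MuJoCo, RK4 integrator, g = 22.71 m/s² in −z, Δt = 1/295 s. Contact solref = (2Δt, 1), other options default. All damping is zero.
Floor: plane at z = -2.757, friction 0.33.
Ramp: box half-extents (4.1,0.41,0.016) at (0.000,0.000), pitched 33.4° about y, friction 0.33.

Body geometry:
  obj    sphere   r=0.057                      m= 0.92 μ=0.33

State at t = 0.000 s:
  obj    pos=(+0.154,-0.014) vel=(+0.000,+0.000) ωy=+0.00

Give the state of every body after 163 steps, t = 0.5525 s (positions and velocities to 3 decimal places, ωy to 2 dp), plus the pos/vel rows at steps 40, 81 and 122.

State at t = 0.5525 s:
  obj    pos=(+1.292,-0.765) vel=(+4.119,-2.716) ωy=+86.54

Key-timestep trajectory:
   step    t(s)  obj.x    obj.z    obj.vx   obj.vz 
     40  0.1356   +0.223  -0.059  +1.011  -0.667
     81  0.2746   +0.435  -0.199  +2.047  -1.350
    122  0.4136   +0.792  -0.435  +3.083  -2.033


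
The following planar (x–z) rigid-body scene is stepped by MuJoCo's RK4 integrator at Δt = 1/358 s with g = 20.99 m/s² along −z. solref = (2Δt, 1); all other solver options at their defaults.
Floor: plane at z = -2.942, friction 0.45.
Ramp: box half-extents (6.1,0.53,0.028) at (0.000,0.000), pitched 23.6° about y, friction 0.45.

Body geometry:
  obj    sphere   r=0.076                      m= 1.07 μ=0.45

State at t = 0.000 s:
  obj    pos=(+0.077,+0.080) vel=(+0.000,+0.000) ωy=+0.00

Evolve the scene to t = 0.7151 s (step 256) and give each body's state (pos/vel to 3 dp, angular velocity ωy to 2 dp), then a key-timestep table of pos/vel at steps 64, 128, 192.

State at t = 0.7151 s:
  obj    pos=(+1.483,-0.535) vel=(+3.933,-1.718) ωy=+56.47

Key-timestep trajectory:
   step    t(s)  obj.x    obj.z    obj.vx   obj.vz 
     64  0.1788   +0.165  +0.041  +0.983  -0.430
    128  0.3575   +0.429  -0.074  +1.967  -0.859
    192  0.5363   +0.868  -0.266  +2.950  -1.289


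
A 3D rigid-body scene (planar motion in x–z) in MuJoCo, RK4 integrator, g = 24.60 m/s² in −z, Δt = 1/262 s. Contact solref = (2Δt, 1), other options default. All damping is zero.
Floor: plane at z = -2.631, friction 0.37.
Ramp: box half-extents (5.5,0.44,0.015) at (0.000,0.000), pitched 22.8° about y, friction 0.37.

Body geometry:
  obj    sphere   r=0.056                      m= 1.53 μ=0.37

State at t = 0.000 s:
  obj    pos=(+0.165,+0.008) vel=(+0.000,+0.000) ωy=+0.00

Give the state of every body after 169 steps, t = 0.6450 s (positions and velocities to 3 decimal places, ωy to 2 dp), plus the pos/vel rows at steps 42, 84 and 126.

State at t = 0.6450 s:
  obj    pos=(+1.471,-0.541) vel=(+4.049,-1.702) ωy=+78.42

Key-timestep trajectory:
   step    t(s)  obj.x    obj.z    obj.vx   obj.vz 
     42  0.1603   +0.246  -0.026  +1.006  -0.423
     84  0.3206   +0.488  -0.128  +2.013  -0.846
    126  0.4809   +0.891  -0.297  +3.019  -1.269


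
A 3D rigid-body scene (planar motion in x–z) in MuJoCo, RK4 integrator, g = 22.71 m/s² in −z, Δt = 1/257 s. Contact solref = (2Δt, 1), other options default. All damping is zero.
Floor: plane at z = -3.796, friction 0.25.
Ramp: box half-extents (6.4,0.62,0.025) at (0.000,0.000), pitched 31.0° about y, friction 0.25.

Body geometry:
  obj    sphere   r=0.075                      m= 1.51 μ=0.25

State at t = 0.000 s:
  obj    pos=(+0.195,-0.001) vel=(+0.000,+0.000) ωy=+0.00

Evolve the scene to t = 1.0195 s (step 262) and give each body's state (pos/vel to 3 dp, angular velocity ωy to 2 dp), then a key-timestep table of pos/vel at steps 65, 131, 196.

State at t = 1.0195 s:
  obj    pos=(+3.917,-2.237) vel=(+7.301,-4.387) ωy=+113.54

Key-timestep trajectory:
   step    t(s)  obj.x    obj.z    obj.vx   obj.vz 
     65  0.2529   +0.424  -0.138  +1.812  -1.089
    131  0.5097   +1.126  -0.560  +3.651  -2.194
    196  0.7626   +2.278  -1.252  +5.462  -3.282


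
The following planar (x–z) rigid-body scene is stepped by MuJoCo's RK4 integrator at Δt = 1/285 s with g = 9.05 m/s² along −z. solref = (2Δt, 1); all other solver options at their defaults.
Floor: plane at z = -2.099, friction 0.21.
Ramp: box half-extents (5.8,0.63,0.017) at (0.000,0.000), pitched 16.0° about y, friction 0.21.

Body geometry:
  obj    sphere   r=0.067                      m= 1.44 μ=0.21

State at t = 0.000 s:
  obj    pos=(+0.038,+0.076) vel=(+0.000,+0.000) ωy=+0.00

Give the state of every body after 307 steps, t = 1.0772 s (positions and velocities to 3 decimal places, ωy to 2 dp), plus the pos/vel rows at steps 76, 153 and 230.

State at t = 1.0772 s:
  obj    pos=(+1.032,-0.209) vel=(+1.845,-0.529) ωy=+28.64

Key-timestep trajectory:
   step    t(s)  obj.x    obj.z    obj.vx   obj.vz 
     76  0.2667   +0.099  +0.059  +0.457  -0.131
    153  0.5368   +0.285  +0.006  +0.920  -0.264
    230  0.8070   +0.596  -0.083  +1.382  -0.396


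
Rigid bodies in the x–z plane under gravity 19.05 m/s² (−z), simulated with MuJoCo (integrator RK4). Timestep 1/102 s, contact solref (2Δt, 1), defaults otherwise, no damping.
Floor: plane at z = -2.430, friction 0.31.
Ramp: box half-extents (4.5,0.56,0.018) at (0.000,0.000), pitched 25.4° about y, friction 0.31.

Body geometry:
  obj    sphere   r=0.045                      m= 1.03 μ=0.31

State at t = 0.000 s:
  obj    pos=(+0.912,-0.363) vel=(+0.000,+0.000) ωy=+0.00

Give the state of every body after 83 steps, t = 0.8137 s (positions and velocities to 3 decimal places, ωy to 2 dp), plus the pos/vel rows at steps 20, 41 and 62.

State at t = 0.8137 s:
  obj    pos=(+2.657,-1.192) vel=(+4.289,-2.037) ωy=+105.51

Key-timestep trajectory:
   step    t(s)  obj.x    obj.z    obj.vx   obj.vz 
     20  0.1961   +1.013  -0.411  +1.034  -0.491
     41  0.4020   +1.338  -0.566  +2.119  -1.006
     62  0.6078   +1.886  -0.826  +3.204  -1.521


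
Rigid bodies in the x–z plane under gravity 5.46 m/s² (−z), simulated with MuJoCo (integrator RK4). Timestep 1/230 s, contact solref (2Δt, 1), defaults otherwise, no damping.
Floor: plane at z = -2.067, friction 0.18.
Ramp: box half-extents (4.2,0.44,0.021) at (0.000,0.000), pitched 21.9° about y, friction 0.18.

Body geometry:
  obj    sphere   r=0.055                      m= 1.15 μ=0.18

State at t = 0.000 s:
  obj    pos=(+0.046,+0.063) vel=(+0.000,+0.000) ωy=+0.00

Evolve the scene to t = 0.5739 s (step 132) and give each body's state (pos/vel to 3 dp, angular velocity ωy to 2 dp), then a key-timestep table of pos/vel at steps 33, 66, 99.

State at t = 0.5739 s:
  obj    pos=(+0.268,-0.026) vel=(+0.775,-0.311) ωy=+15.17

Key-timestep trajectory:
   step    t(s)  obj.x    obj.z    obj.vx   obj.vz 
     33  0.1435   +0.060  +0.058  +0.194  -0.078
     66  0.2870   +0.102  +0.041  +0.387  -0.156
     99  0.4304   +0.171  +0.013  +0.581  -0.234


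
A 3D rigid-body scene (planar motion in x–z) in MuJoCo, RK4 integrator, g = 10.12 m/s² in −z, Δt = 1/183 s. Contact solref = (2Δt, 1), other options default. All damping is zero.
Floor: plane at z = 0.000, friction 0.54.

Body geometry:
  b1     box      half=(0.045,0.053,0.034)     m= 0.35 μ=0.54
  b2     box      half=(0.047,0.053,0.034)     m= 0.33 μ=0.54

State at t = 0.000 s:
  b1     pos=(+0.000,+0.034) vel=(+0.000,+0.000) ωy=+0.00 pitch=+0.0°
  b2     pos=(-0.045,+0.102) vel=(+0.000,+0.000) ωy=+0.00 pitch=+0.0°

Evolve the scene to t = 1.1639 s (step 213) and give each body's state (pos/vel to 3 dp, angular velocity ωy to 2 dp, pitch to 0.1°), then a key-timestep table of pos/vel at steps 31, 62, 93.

State at t = 1.1639 s:
  b1     pos=(+0.000,+0.034) vel=(+0.000,+0.000) ωy=+0.00 pitch=+0.0°
  b2     pos=(-0.090,+0.047) vel=(+0.000,+0.000) ωy=+0.00 pitch=-90.0°

Key-timestep trajectory:
   step    t(s)  b1.x    b1.z    b1.vx   b1.vz   b2.x    b2.z    b2.vx   b2.vz 
     31  0.1694   +0.000  +0.034  +0.000  +0.000   -0.045  +0.102  -0.005  +0.000
     62  0.3388   +0.000  +0.034  +0.000  +0.000   -0.048  +0.102  -0.041  -0.004
     93  0.5082   +0.000  +0.034  +0.000  +0.000   -0.069  +0.092  -0.236  -0.245


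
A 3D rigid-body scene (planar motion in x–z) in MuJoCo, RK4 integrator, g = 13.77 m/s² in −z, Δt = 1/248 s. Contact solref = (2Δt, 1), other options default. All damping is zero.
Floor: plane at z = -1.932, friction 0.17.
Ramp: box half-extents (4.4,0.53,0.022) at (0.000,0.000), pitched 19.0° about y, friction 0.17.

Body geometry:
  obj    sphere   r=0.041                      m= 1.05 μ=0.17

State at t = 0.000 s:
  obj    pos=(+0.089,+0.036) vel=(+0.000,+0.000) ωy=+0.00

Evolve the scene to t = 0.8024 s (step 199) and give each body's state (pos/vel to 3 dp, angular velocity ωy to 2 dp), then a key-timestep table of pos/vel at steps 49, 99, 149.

State at t = 0.8024 s:
  obj    pos=(+1.064,-0.300) vel=(+2.430,-0.837) ωy=+62.66

Key-timestep trajectory:
   step    t(s)  obj.x    obj.z    obj.vx   obj.vz 
     49  0.1976   +0.148  +0.016  +0.598  -0.206
     99  0.3992   +0.330  -0.047  +1.209  -0.416
    149  0.6008   +0.636  -0.152  +1.819  -0.626


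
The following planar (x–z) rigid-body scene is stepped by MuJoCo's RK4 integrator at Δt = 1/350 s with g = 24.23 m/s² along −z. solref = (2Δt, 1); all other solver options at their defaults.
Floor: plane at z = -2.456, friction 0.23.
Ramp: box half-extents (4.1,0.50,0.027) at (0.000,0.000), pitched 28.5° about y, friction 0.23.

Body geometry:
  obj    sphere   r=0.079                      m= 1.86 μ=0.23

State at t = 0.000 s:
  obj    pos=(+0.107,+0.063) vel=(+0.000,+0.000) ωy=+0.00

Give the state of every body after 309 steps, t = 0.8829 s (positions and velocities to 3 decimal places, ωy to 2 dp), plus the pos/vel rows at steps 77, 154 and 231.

State at t = 0.8829 s:
  obj    pos=(+2.936,-1.473) vel=(+6.408,-3.479) ωy=+92.27

Key-timestep trajectory:
   step    t(s)  obj.x    obj.z    obj.vx   obj.vz 
     77  0.2200   +0.283  -0.033  +1.597  -0.867
    154  0.4400   +0.810  -0.319  +3.194  -1.734
    231  0.6600   +1.688  -0.796  +4.790  -2.601


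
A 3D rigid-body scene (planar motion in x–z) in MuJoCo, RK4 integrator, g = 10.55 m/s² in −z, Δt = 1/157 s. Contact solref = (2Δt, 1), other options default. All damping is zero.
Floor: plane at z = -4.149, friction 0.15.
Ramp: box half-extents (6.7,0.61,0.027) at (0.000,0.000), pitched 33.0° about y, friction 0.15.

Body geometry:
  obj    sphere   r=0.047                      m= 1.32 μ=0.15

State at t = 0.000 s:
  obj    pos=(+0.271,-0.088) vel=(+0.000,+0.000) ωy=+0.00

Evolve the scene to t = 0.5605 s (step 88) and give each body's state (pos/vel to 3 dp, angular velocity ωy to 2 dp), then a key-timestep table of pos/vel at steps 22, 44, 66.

State at t = 0.5605 s:
  obj    pos=(+0.853,-0.466) vel=(+2.080,-1.343) ωy=+39.60

Key-timestep trajectory:
   step    t(s)  obj.x    obj.z    obj.vx   obj.vz 
     22  0.1401   +0.307  -0.111  +0.525  -0.324
     44  0.2803   +0.417  -0.182  +1.047  -0.655
     66  0.4204   +0.599  -0.300  +1.556  -1.016


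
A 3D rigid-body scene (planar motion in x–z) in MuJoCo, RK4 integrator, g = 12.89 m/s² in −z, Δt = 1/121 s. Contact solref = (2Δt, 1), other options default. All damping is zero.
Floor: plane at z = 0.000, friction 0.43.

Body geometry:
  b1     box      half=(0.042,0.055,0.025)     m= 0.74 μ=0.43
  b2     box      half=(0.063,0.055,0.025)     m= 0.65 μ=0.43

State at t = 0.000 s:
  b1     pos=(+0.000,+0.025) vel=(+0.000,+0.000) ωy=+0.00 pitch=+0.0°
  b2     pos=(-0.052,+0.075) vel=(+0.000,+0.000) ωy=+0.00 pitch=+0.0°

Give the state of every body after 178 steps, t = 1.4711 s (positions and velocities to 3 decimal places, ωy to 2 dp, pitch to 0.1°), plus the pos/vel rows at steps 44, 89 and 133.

State at t = 1.4711 s:
  b1     pos=(+0.001,+0.025) vel=(+0.001,+0.000) ωy=+0.00 pitch=+0.0°
  b2     pos=(-0.066,+0.061) vel=(-0.001,-0.001) ωy=+0.02 pitch=-43.0°

Key-timestep trajectory:
   step    t(s)  b1.x    b1.z    b1.vx   b1.vz   b2.x    b2.z    b2.vx   b2.vz 
     44  0.3636   +0.000  +0.025  +0.001  +0.002   -0.065  +0.062  -0.012  +0.008
     89  0.7355   +0.000  +0.025  +0.001  +0.000   -0.065  +0.062  +0.000  -0.001
    133  1.0992   +0.001  +0.025  +0.001  +0.000   -0.066  +0.061  -0.001  -0.001


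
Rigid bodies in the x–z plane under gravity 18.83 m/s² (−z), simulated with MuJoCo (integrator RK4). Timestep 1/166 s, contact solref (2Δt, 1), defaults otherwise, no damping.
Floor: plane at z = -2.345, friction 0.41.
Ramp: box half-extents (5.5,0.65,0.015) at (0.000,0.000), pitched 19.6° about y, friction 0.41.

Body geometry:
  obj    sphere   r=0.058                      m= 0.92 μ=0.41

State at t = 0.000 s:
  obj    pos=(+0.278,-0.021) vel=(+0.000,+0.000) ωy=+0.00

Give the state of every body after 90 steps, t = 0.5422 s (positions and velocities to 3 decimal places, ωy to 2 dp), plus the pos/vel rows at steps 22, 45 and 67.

State at t = 0.5422 s:
  obj    pos=(+0.903,-0.244) vel=(+2.304,-0.820) ωy=+42.16

Key-timestep trajectory:
   step    t(s)  obj.x    obj.z    obj.vx   obj.vz 
     22  0.1325   +0.315  -0.035  +0.563  -0.201
     45  0.2711   +0.434  -0.077  +1.152  -0.410
     67  0.4036   +0.624  -0.145  +1.715  -0.611


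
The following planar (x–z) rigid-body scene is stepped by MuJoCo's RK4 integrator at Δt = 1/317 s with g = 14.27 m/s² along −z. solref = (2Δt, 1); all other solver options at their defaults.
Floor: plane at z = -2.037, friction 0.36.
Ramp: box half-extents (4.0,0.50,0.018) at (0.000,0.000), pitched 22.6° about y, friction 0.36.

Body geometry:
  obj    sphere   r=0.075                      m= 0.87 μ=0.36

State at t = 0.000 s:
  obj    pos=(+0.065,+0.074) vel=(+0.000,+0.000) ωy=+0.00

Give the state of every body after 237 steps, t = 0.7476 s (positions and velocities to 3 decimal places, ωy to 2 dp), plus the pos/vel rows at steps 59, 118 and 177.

State at t = 0.7476 s:
  obj    pos=(+1.076,-0.347) vel=(+2.704,-1.125) ωy=+39.04

Key-timestep trajectory:
   step    t(s)  obj.x    obj.z    obj.vx   obj.vz 
     59  0.1861   +0.128  +0.048  +0.673  -0.280
    118  0.3722   +0.316  -0.031  +1.346  -0.560
    177  0.5584   +0.629  -0.161  +2.019  -0.841


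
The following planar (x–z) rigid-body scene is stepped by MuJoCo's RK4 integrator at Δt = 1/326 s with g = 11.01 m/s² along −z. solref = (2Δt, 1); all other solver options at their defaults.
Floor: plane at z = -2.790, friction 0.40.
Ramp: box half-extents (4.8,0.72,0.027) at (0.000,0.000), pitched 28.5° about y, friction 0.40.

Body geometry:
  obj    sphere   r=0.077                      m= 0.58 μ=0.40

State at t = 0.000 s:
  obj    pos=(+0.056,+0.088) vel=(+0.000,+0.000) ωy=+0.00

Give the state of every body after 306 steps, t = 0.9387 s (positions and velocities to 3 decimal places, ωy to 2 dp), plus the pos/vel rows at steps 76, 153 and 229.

State at t = 0.9387 s:
  obj    pos=(+1.509,-0.701) vel=(+3.096,-1.681) ωy=+45.74

Key-timestep trajectory:
   step    t(s)  obj.x    obj.z    obj.vx   obj.vz 
     76  0.2331   +0.146  +0.039  +0.769  -0.417
    153  0.4693   +0.419  -0.109  +1.548  -0.840
    229  0.7025   +0.870  -0.354  +2.317  -1.258


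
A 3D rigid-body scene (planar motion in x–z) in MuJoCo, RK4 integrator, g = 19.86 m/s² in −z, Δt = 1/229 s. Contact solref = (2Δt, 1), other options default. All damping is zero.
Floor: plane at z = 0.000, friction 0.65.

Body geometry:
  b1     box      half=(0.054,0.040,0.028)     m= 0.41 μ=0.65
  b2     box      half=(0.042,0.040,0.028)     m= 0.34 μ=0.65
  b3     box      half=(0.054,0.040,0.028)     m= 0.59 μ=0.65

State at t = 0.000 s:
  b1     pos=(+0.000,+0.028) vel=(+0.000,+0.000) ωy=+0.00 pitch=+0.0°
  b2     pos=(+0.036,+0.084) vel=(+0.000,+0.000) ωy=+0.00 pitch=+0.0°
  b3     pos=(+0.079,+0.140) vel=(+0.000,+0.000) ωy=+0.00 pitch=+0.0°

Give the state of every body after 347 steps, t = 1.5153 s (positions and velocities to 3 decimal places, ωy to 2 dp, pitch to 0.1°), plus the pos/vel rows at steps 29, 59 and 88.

State at t = 1.5153 s:
  b1     pos=(+0.000,+0.028) vel=(+0.000,+0.000) ωy=+0.00 pitch=+0.0°
  b2     pos=(+0.091,+0.042) vel=(+0.000,+0.000) ωy=+0.00 pitch=+90.0°
  b3     pos=(+0.260,+0.028) vel=(+0.000,+0.000) ωy=+0.00 pitch=+180.0°

Key-timestep trajectory:
   step    t(s)  b1.x    b1.z    b1.vx   b1.vz   b2.x    b2.z    b2.vx   b2.vz   b3.x    b3.z    b3.vx   b3.vz 
     29  0.1266   +0.000  +0.028  -0.002  +0.000   +0.045  +0.088  +0.193  +0.055   +0.104  +0.128  +0.443  -0.301
     59  0.2576   +0.000  +0.028  +0.000  +0.000   +0.092  +0.038  +0.040  -0.194   +0.181  +0.054  +0.458  +0.235
     88  0.3843   +0.000  +0.028  +0.000  +0.000   +0.091  +0.042  +0.000  +0.000   +0.230  +0.055  +0.490  -0.251


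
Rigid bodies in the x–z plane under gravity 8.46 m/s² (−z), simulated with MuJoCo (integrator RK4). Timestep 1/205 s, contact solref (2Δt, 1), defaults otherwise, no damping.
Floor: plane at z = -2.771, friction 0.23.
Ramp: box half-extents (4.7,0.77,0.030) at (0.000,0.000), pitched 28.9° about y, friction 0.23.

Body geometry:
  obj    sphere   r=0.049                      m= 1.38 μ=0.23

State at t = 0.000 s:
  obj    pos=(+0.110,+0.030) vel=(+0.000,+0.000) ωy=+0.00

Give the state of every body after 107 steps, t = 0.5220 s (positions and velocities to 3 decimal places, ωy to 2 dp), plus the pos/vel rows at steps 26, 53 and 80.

State at t = 0.5220 s:
  obj    pos=(+0.458,-0.163) vel=(+1.335,-0.737) ωy=+31.09

Key-timestep trajectory:
   step    t(s)  obj.x    obj.z    obj.vx   obj.vz 
     26  0.1268   +0.130  +0.018  +0.324  -0.179
     53  0.2585   +0.195  -0.018  +0.661  -0.365
     80  0.3902   +0.305  -0.078  +0.998  -0.551


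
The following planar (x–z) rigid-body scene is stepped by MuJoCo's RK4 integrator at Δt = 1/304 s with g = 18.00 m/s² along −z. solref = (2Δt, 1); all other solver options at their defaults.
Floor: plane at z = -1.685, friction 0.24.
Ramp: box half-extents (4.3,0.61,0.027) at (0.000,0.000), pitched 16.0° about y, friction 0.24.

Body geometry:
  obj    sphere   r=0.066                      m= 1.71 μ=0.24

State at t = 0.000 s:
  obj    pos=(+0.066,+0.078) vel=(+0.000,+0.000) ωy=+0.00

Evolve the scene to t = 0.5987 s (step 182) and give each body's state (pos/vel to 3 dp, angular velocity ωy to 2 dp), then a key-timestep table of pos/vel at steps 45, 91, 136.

State at t = 0.5987 s:
  obj    pos=(+0.677,-0.097) vel=(+2.040,-0.585) ωy=+32.14

Key-timestep trajectory:
   step    t(s)  obj.x    obj.z    obj.vx   obj.vz 
     45  0.1480   +0.103  +0.067  +0.504  -0.145
     91  0.2993   +0.219  +0.034  +1.020  -0.292
    136  0.4474   +0.407  -0.020  +1.524  -0.437


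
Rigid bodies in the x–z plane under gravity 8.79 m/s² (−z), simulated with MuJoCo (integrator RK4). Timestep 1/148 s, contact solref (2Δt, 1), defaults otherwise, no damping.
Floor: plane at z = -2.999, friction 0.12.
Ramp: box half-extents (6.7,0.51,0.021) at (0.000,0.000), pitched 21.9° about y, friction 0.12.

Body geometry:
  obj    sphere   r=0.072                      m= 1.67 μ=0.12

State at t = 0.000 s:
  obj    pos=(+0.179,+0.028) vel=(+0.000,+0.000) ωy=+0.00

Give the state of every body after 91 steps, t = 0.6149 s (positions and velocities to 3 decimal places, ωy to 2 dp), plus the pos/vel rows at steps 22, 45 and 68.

State at t = 0.6149 s:
  obj    pos=(+0.590,-0.137) vel=(+1.336,-0.537) ωy=+19.99

Key-timestep trajectory:
   step    t(s)  obj.x    obj.z    obj.vx   obj.vz 
     22  0.1486   +0.203  +0.019  +0.323  -0.130
     45  0.3041   +0.280  -0.012  +0.661  -0.266
     68  0.4595   +0.409  -0.064  +0.999  -0.401
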